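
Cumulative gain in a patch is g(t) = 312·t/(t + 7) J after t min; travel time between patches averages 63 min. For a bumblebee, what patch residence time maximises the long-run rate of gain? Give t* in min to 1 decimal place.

21.0 min

Optimal t* satisfies g'(t*) = g(t*)/(T + t*).
g'(t) = 312·7/(t + 7)². Setting 312·7/(t+7)² = 312t/[(t+7)(63+t)] gives 7(63+t) = t(t+7), so t² = 7×63 = 441.
t* = √441 = 21 min.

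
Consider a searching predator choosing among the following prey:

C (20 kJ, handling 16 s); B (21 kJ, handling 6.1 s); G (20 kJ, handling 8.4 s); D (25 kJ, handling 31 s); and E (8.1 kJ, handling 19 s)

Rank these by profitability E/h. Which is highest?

B

Profitability E/h (kJ/s): C = 20/16 = 1.25, B = 21/6.1 = 3.44, G = 20/8.4 = 2.38, D = 25/31 = 0.806, E = 8.1/19 = 0.426.
Ranked: B > G > C > D > E.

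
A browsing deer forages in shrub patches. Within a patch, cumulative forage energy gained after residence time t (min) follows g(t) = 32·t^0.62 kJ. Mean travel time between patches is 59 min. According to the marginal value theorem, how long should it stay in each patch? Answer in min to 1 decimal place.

96.3 min

By the marginal value theorem, leave when the instantaneous gain rate g'(t) equals the habitat-wide average g(t)/(T + t).
g'(t) = 0.62·32·t^-0.38. Setting 0.62·32·t^-0.38 = 32·t^0.62/(59+t) gives 0.62(59+t) = t, so 0.38·t = 0.62×59.
t* = 0.62×59/0.38 = 96.26 min.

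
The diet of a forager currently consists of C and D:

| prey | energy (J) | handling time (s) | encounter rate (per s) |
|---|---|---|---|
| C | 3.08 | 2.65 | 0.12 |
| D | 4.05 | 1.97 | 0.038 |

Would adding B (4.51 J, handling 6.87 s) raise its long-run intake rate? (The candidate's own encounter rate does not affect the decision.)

Intake rate on the current diet: R = (0.12×3.08 + 0.038×4.05) / (1 + 0.12×2.65 + 0.038×1.97) = 0.5235/1.393 = 0.3758 J/s.
Profitability of B: 4.51/6.87 = 0.6565 J/s.
Since 0.6565 > R, including B increases the long-run rate.

Yes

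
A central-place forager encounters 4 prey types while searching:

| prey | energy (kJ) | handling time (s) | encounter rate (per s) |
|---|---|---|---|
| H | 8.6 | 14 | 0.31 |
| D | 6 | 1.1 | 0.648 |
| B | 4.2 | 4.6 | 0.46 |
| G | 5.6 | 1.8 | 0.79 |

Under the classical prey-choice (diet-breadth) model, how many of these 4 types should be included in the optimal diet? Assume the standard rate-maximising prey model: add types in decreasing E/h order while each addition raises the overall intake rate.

E/h in descending order: D 5.45, G 3.11, B 0.913, H 0.614 kJ/s. The optimal diet is the largest prefix of this list for which every included type satisfies E_i/h_i > R on the types above it.
Rate on top 1: 2.27. G: 3.11 > 2.27 → include.
Rate on top 2: 2.652. B: 0.913 < 2.652 → exclude; stop.
Optimal diet: D, G — 2 of 4 types.

2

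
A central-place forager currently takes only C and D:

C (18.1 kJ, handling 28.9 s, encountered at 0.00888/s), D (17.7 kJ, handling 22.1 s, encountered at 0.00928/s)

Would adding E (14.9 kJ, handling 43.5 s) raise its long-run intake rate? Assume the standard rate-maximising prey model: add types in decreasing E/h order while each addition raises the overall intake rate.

On C and D alone, R = ΣλE/(1+Σλh) = 0.325/1.462 = 0.2223 kJ/s.
E: E/h = 14.9/43.5 = 0.3425 kJ/s.
0.3425 > 0.2223, so adding E raises the average — include it.

Yes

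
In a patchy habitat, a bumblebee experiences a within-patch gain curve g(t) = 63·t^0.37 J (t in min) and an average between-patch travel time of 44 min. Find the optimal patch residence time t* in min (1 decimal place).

25.8 min

Maximise g(t)/(T+t): set derivative to zero → g'(t)(T+t) = g(t).
g'(t) = 0.37·63·t^-0.63. Setting 0.37·63·t^-0.63 = 63·t^0.37/(44+t) gives 0.37(44+t) = t, so 0.63·t = 0.37×44.
t* = 0.37×44/0.63 = 25.84 min.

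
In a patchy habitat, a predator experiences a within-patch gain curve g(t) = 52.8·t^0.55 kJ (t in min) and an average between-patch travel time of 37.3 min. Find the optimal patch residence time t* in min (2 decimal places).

Maximise g(t)/(T+t): set derivative to zero → g'(t)(T+t) = g(t).
g'(t) = 0.55·52.8·t^-0.45. Setting 0.55·52.8·t^-0.45 = 52.8·t^0.55/(37.3+t) gives 0.55(37.3+t) = t, so 0.45·t = 0.55×37.3.
t* = 0.55×37.3/0.45 = 45.59 min.

45.59 min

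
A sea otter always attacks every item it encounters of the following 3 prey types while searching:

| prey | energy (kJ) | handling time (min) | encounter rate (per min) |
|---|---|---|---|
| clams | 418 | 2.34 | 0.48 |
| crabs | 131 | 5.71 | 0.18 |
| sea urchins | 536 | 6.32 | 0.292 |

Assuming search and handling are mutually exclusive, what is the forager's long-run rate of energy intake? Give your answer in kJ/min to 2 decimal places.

76.20 kJ/min

Energy encountered per unit search time: 0.48×418 + 0.18×131 + 0.292×536 = 380.7 kJ/min.
Handling time per unit search time: 0.48×2.34 + 0.18×5.71 + 0.292×6.32 = 3.996.
Rate = 380.7/(1 + 3.996) = 76.2 kJ/min.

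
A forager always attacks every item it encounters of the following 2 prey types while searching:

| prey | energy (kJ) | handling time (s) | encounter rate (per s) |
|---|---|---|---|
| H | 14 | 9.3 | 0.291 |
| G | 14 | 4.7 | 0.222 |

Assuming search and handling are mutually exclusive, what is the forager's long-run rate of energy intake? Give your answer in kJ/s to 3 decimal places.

R = Σλ_iE_i / (1 + Σλ_ih_i)
Numerator: 0.291×14 + 0.222×14 = 7.182
Denominator: 1 + 0.291×9.3 + 0.222×4.7 = 4.75
R = 7.182/4.75 = 1.512 kJ/s

1.512 kJ/s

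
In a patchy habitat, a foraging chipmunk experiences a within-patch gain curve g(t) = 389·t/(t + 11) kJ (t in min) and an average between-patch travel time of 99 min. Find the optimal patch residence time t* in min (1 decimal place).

By the marginal value theorem, leave when the instantaneous gain rate g'(t) equals the habitat-wide average g(t)/(T + t).
g'(t) = 389·11/(t + 11)². Setting 389·11/(t+11)² = 389t/[(t+11)(99+t)] gives 11(99+t) = t(t+11), so t² = 11×99 = 1089.
t* = √1089 = 33 min.

33.0 min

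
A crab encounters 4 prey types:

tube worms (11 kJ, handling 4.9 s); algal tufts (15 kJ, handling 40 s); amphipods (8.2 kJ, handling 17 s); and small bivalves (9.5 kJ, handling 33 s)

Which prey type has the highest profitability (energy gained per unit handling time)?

Profitability E/h (kJ/s): tube worms = 11/4.9 = 2.24, algal tufts = 15/40 = 0.375, amphipods = 8.2/17 = 0.482, small bivalves = 9.5/33 = 0.288.
Ranked: tube worms > amphipods > algal tufts > small bivalves.

tube worms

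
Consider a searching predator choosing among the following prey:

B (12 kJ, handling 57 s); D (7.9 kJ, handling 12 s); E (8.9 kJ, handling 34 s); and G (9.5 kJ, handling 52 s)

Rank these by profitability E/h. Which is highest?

D

In descending order of E/h:
D: 7.9/12 = 0.658 kJ/s
E: 8.9/34 = 0.262 kJ/s
B: 12/57 = 0.211 kJ/s
G: 9.5/52 = 0.183 kJ/s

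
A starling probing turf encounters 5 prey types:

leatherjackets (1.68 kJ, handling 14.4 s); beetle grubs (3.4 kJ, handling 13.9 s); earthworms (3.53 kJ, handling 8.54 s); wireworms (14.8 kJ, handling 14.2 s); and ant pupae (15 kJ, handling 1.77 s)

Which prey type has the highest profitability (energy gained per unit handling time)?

ant pupae

Profitability E/h (kJ/s): leatherjackets = 1.68/14.4 = 0.117, beetle grubs = 3.4/13.9 = 0.245, earthworms = 3.53/8.54 = 0.413, wireworms = 14.8/14.2 = 1.04, ant pupae = 15/1.77 = 8.47.
Ranked: ant pupae > wireworms > earthworms > beetle grubs > leatherjackets.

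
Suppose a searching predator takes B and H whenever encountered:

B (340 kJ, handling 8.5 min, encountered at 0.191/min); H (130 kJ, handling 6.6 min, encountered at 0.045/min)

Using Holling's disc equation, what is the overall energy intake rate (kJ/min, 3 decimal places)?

24.239 kJ/min

R = (0.191×340 + 0.045×130) / (1 + 0.191×8.5 + 0.045×6.6) = 70.79/2.92 = 24.24 kJ/min.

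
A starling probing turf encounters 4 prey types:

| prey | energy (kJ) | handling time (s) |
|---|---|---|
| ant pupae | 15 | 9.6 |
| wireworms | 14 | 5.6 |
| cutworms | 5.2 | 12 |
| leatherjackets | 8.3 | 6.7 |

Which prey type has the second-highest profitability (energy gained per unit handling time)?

ant pupae

In descending order of E/h:
wireworms: 14/5.6 = 2.5 kJ/s
ant pupae: 15/9.6 = 1.56 kJ/s
leatherjackets: 8.3/6.7 = 1.24 kJ/s
cutworms: 5.2/12 = 0.433 kJ/s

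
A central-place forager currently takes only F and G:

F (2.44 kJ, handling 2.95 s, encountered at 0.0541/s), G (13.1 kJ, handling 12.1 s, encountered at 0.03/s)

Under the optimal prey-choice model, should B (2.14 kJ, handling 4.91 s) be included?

Yes

On F and G alone, R = ΣλE/(1+Σλh) = 0.525/1.523 = 0.3448 kJ/s.
Profitability of B: 2.14/4.91 = 0.4358 kJ/s.
0.4358 > 0.3448, so adding B raises the average — include it.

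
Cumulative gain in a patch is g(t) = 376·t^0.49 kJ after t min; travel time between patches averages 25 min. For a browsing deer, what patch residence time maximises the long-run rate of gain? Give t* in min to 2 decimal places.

Maximise g(t)/(T+t): set derivative to zero → g'(t)(T+t) = g(t).
g'(t) = 0.49·376·t^-0.51. Setting 0.49·376·t^-0.51 = 376·t^0.49/(25+t) gives 0.49(25+t) = t, so 0.51·t = 0.49×25.
t* = 0.49×25/0.51 = 24.02 min.

24.02 min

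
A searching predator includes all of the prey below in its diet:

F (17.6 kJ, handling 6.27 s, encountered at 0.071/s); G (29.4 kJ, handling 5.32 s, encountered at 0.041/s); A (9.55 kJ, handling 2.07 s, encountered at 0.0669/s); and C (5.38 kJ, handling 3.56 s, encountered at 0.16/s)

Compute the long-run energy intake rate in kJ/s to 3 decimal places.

1.668 kJ/s

Energy encountered per unit search time: 0.071×17.6 + 0.041×29.4 + 0.0669×9.55 + 0.16×5.38 = 3.955 kJ/s.
Handling time per unit search time: 0.071×6.27 + 0.041×5.32 + 0.0669×2.07 + 0.16×3.56 = 1.371.
Rate = 3.955/(1 + 1.371) = 1.668 kJ/s.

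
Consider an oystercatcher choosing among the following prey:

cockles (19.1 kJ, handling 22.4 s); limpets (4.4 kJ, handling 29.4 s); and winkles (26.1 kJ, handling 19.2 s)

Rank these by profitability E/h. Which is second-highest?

cockles

In descending order of E/h:
winkles: 26.1/19.2 = 1.36 kJ/s
cockles: 19.1/22.4 = 0.853 kJ/s
limpets: 4.4/29.4 = 0.15 kJ/s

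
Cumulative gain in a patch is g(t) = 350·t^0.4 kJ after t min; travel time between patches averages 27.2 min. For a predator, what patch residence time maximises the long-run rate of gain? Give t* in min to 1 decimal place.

Maximise g(t)/(T+t): set derivative to zero → g'(t)(T+t) = g(t).
g'(t) = 0.4·350·t^-0.6. Setting 0.4·350·t^-0.6 = 350·t^0.4/(27.2+t) gives 0.4(27.2+t) = t, so 0.60·t = 0.4×27.2.
t* = 0.4×27.2/0.60 = 18.13 min.

18.1 min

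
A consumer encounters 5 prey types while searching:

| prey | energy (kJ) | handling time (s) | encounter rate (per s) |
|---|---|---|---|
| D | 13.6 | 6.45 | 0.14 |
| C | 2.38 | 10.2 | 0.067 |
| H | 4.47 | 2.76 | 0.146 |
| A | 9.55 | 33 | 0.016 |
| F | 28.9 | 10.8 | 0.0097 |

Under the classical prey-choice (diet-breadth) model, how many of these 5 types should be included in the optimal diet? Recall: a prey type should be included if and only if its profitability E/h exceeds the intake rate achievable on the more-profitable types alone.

3

Profitabilities (E/h, kJ/s): F 2.68, D 2.11, H 1.62, A 0.289, C 0.233. Add prey in this order while the next type's profitability exceeds the intake rate on those already taken.
Rate on top 1: 0.2537. D: 2.11 > 0.2537 → include.
Rate on top 2: 1.088. H: 1.62 > 1.088 → include.
Rate on top 3: 1.177. A: 0.289 < 1.177 → exclude; stop.
Optimal diet: F, D, H — 3 of 5 types.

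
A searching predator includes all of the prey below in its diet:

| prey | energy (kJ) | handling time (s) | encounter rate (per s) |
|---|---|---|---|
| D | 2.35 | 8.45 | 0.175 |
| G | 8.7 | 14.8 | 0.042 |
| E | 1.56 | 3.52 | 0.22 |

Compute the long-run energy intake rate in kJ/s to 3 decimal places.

R = Σλ_iE_i / (1 + Σλ_ih_i)
Numerator: 0.175×2.35 + 0.042×8.7 + 0.22×1.56 = 1.12
Denominator: 1 + 0.175×8.45 + 0.042×14.8 + 0.22×3.52 = 3.875
R = 1.12/3.875 = 0.289 kJ/s

0.289 kJ/s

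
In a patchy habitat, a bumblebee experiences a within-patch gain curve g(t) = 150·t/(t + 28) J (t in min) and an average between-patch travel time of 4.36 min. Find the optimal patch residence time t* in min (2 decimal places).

11.05 min

Optimal t* satisfies g'(t*) = g(t*)/(T + t*).
g'(t) = 150·28/(t + 28)². Setting 150·28/(t+28)² = 150t/[(t+28)(4.36+t)] gives 28(4.36+t) = t(t+28), so t² = 28×4.36 = 122.1.
t* = √122.1 = 11.05 min.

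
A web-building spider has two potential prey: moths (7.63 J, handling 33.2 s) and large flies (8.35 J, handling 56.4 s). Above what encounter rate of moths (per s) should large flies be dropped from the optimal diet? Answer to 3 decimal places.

0.055 per s

At the threshold, the rate on moths alone equals the profitability of large flies: λ·7.63/(1 + λ·33.2) = 8.35/56.4 = 0.148.
Rearranging, λ(7.63 − 0.148×33.2) = 0.148, so λ = 0.148/2.715 = 0.05454 per s.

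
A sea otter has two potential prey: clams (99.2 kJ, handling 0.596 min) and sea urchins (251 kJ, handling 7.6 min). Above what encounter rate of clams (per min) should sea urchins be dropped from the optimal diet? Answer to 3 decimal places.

At the threshold, the rate on clams alone equals the profitability of sea urchins: λ·99.2/(1 + λ·0.596) = 251/7.6 = 33.03.
Rearranging, λ(99.2 − 33.03×0.596) = 33.03, so λ = 33.03/79.52 = 0.4153 per min.

0.415 per min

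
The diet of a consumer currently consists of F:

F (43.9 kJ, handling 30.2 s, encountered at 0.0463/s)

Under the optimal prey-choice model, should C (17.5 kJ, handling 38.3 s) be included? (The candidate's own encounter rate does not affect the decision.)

Current rate: (0.0463×43.9)/(1 + 0.0463×30.2) = 0.8475 kJ/s.
Profitability of C: 17.5/38.3 = 0.4569 kJ/s.
0.4569 < 0.8475, so adding C would lower the average — exclude it.

No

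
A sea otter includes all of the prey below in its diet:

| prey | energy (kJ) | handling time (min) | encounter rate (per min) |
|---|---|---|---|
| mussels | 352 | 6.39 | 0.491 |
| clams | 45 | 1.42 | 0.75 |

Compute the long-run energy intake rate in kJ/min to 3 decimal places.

R = (0.491×352 + 0.75×45) / (1 + 0.491×6.39 + 0.75×1.42) = 206.6/5.202 = 39.71 kJ/min.

39.708 kJ/min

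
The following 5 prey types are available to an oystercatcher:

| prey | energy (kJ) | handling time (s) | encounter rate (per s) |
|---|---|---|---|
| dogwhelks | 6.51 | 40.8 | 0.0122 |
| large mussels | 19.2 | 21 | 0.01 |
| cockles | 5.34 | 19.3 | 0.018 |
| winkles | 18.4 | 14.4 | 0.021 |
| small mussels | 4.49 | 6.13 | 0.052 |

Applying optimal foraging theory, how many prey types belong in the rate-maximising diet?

Rank by E/h (kJ/s): winkles 1.28, large mussels 0.914, small mussels 0.732, cockles 0.277, dogwhelks 0.16. Include each in turn until the next type's E/h falls below the running intake rate.
Rate on top 1: 0.2967. large mussels: 0.914 > 0.2967 → include.
Rate on top 2: 0.3824. small mussels: 0.732 > 0.3824 → include.
Rate on top 3: 0.4434. cockles: 0.277 < 0.4434 → exclude; stop.
Optimal diet: winkles, large mussels, small mussels — 3 of 5 types.

3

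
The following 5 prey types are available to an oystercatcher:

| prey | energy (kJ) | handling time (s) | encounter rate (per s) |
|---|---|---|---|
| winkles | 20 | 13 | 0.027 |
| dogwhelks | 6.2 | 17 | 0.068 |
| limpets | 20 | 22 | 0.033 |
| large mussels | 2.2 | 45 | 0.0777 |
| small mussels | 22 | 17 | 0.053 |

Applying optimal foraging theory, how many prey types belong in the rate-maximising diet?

3

Rank by E/h (kJ/s): winkles 1.54, small mussels 1.29, limpets 0.909, dogwhelks 0.365, large mussels 0.0489. Include each in turn until the next type's E/h falls below the running intake rate.
Rate on top 1: 0.3997. small mussels: 1.29 > 0.3997 → include.
Rate on top 2: 0.7575. limpets: 0.909 > 0.7575 → include.
Rate on top 3: 0.7945. dogwhelks: 0.365 < 0.7945 → exclude; stop.
Optimal diet: winkles, small mussels, limpets — 3 of 5 types.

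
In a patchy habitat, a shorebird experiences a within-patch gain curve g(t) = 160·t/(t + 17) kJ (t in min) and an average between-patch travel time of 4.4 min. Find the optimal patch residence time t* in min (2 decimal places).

8.65 min

Maximise g(t)/(T+t): set derivative to zero → g'(t)(T+t) = g(t).
g'(t) = 160·17/(t + 17)². Setting 160·17/(t+17)² = 160t/[(t+17)(4.4+t)] gives 17(4.4+t) = t(t+17), so t² = 17×4.4 = 74.8.
t* = √74.8 = 8.649 min.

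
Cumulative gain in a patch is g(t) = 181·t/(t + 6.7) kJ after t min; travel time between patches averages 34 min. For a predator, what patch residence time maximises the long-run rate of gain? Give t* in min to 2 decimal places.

15.09 min

By the marginal value theorem, leave when the instantaneous gain rate g'(t) equals the habitat-wide average g(t)/(T + t).
g'(t) = 181·6.7/(t + 6.7)². Setting 181·6.7/(t+6.7)² = 181t/[(t+6.7)(34+t)] gives 6.7(34+t) = t(t+6.7), so t² = 6.7×34 = 227.8.
t* = √227.8 = 15.09 min.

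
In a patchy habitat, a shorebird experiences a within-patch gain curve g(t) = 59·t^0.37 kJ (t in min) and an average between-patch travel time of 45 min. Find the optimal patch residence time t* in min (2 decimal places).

26.43 min

Optimal t* satisfies g'(t*) = g(t*)/(T + t*).
g'(t) = 0.37·59·t^-0.63. Setting 0.37·59·t^-0.63 = 59·t^0.37/(45+t) gives 0.37(45+t) = t, so 0.63·t = 0.37×45.
t* = 0.37×45/0.63 = 26.43 min.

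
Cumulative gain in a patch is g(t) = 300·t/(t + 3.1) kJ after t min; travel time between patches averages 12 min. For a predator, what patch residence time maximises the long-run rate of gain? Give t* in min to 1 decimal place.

6.1 min

Optimal t* satisfies g'(t*) = g(t*)/(T + t*).
g'(t) = 300·3.1/(t + 3.1)². Setting 300·3.1/(t+3.1)² = 300t/[(t+3.1)(12+t)] gives 3.1(12+t) = t(t+3.1), so t² = 3.1×12 = 37.2.
t* = √37.2 = 6.099 min.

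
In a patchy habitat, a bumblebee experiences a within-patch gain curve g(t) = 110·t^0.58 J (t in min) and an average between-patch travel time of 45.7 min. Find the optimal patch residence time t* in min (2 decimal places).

63.11 min

Optimal t* satisfies g'(t*) = g(t*)/(T + t*).
g'(t) = 0.58·110·t^-0.42. Setting 0.58·110·t^-0.42 = 110·t^0.58/(45.7+t) gives 0.58(45.7+t) = t, so 0.42·t = 0.58×45.7.
t* = 0.58×45.7/0.42 = 63.11 min.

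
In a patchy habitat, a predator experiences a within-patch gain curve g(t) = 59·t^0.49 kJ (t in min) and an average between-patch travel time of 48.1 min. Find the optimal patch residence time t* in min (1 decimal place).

46.2 min

By the marginal value theorem, leave when the instantaneous gain rate g'(t) equals the habitat-wide average g(t)/(T + t).
g'(t) = 0.49·59·t^-0.51. Setting 0.49·59·t^-0.51 = 59·t^0.49/(48.1+t) gives 0.49(48.1+t) = t, so 0.51·t = 0.49×48.1.
t* = 0.49×48.1/0.51 = 46.21 min.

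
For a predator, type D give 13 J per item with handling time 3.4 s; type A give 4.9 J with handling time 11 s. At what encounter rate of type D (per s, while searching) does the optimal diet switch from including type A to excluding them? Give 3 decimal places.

0.039 per s

The zero-one rule: include type A iff E₂/h₂ > λE₁/(1+λh₁). Equality gives the switch point.
λE₁h₂ = E₂ + λE₂h₁ ⇒ λ = E₂/(E₁h₂ − E₂h₁) = 4.9/(143 − 16.66) = 0.03878 per s.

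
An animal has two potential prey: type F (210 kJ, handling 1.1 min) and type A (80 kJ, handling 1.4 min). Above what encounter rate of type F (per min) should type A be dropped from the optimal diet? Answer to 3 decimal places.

The zero-one rule: include type A iff E₂/h₂ > λE₁/(1+λh₁). Equality gives the switch point.
λE₁h₂ = E₂ + λE₂h₁ ⇒ λ = E₂/(E₁h₂ − E₂h₁) = 80/(294 − 88) = 0.3883 per min.

0.388 per min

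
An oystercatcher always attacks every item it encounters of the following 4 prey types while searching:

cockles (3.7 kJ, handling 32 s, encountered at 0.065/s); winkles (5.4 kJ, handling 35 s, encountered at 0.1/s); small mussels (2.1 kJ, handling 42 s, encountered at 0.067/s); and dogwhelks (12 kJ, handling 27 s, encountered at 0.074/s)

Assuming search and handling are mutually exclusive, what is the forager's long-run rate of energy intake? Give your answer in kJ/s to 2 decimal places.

R = (0.065×3.7 + 0.1×5.4 + 0.067×2.1 + 0.074×12) / (1 + 0.065×32 + 0.1×35 + 0.067×42 + 0.074×27) = 1.809/11.39 = 0.1588 kJ/s.

0.16 kJ/s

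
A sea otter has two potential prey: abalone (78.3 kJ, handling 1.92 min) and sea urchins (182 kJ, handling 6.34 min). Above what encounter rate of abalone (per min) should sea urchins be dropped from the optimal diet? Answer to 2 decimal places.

1.24 per min

The zero-one rule: include sea urchins iff E₂/h₂ > λE₁/(1+λh₁). Equality gives the switch point.
λE₁h₂ = E₂ + λE₂h₁ ⇒ λ = E₂/(E₁h₂ − E₂h₁) = 182/(496.4 − 349.4) = 1.238 per min.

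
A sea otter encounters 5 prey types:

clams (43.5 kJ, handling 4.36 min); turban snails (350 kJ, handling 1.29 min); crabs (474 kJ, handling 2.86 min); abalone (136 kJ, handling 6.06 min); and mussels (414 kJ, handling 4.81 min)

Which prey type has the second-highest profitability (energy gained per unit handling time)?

crabs

In descending order of E/h:
turban snails: 350/1.29 = 271 kJ/min
crabs: 474/2.86 = 166 kJ/min
mussels: 414/4.81 = 86.1 kJ/min
abalone: 136/6.06 = 22.4 kJ/min
clams: 43.5/4.36 = 9.98 kJ/min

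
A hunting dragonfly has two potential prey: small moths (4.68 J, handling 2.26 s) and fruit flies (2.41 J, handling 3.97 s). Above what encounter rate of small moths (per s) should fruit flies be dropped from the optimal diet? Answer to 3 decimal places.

The zero-one rule: include fruit flies iff E₂/h₂ > λE₁/(1+λh₁). Equality gives the switch point.
λE₁h₂ = E₂ + λE₂h₁ ⇒ λ = E₂/(E₁h₂ − E₂h₁) = 2.41/(18.58 − 5.447) = 0.1835 per s.

0.184 per s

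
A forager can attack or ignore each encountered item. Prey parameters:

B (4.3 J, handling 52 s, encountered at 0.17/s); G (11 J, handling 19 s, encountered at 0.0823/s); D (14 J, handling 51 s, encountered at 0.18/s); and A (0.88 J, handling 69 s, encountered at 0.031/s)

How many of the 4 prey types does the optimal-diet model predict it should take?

1

E/h in descending order: G 0.579, D 0.275, B 0.0827, A 0.0128 J/s. The optimal diet is the largest prefix of this list for which every included type satisfies E_i/h_i > R on the types above it.
Rate on top 1: 0.3531. D: 0.275 < 0.3531 → exclude; stop.
Optimal diet: G — 1 of 4 types.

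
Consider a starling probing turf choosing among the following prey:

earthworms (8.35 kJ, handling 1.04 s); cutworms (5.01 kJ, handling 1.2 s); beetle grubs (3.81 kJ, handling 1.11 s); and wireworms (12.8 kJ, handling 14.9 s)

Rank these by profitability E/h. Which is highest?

In descending order of E/h:
earthworms: 8.35/1.04 = 8.03 kJ/s
cutworms: 5.01/1.2 = 4.17 kJ/s
beetle grubs: 3.81/1.11 = 3.43 kJ/s
wireworms: 12.8/14.9 = 0.859 kJ/s

earthworms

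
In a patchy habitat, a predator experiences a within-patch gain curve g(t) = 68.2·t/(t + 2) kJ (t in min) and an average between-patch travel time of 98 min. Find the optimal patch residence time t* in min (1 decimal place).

14.0 min

By the marginal value theorem, leave when the instantaneous gain rate g'(t) equals the habitat-wide average g(t)/(T + t).
g'(t) = 68.2·2/(t + 2)². Setting 68.2·2/(t+2)² = 68.2t/[(t+2)(98+t)] gives 2(98+t) = t(t+2), so t² = 2×98 = 196.
t* = √196 = 14 min.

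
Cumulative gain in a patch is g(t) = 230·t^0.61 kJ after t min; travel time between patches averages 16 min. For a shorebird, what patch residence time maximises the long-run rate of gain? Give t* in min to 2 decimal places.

Optimal t* satisfies g'(t*) = g(t*)/(T + t*).
g'(t) = 0.61·230·t^-0.39. Setting 0.61·230·t^-0.39 = 230·t^0.61/(16+t) gives 0.61(16+t) = t, so 0.39·t = 0.61×16.
t* = 0.61×16/0.39 = 25.03 min.

25.03 min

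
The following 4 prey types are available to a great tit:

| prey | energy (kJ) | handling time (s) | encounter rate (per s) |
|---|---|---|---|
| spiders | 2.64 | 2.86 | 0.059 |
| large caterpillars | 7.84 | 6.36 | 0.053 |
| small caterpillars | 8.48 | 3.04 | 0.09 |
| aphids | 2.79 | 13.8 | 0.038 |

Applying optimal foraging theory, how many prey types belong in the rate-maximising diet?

3

Profitabilities (E/h, kJ/s): small caterpillars 2.79, large caterpillars 1.23, spiders 0.923, aphids 0.202. Add prey in this order while the next type's profitability exceeds the intake rate on those already taken.
Rate on top 1: 0.5992. large caterpillars: 1.23 > 0.5992 → include.
Rate on top 2: 0.7318. spiders: 0.923 > 0.7318 → include.
Rate on top 3: 0.75. aphids: 0.202 < 0.75 → exclude; stop.
Optimal diet: small caterpillars, large caterpillars, spiders — 3 of 4 types.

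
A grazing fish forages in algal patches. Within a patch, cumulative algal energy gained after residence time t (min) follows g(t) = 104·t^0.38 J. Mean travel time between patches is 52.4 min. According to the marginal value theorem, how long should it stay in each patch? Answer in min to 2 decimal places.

Maximise g(t)/(T+t): set derivative to zero → g'(t)(T+t) = g(t).
g'(t) = 0.38·104·t^-0.62. Setting 0.38·104·t^-0.62 = 104·t^0.38/(52.4+t) gives 0.38(52.4+t) = t, so 0.62·t = 0.38×52.4.
t* = 0.38×52.4/0.62 = 32.12 min.

32.12 min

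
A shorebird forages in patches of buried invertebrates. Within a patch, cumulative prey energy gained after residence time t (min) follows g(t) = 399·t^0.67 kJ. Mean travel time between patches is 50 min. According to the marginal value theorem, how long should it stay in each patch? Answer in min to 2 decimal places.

101.52 min

By the marginal value theorem, leave when the instantaneous gain rate g'(t) equals the habitat-wide average g(t)/(T + t).
g'(t) = 0.67·399·t^-0.33. Setting 0.67·399·t^-0.33 = 399·t^0.67/(50+t) gives 0.67(50+t) = t, so 0.33·t = 0.67×50.
t* = 0.67×50/0.33 = 101.5 min.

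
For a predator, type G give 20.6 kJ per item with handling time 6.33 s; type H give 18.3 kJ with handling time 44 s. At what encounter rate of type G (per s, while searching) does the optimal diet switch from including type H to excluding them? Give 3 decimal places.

Drop type H once their profitability E₂/h₂ falls below the rate achievable on type G alone: E₂/h₂ = λE₁/(1 + λh₁).
Solve for λ: λE₁h₂ = E₂(1 + λh₁) → λ(E₁h₂ − E₂h₁) = E₂ → λ = E₂/(E₁h₂ − E₂h₁).
λ = 18.3/(20.6×44 − 18.3×6.33) = 18.3/790.6 = 0.02315 per s.

0.023 per s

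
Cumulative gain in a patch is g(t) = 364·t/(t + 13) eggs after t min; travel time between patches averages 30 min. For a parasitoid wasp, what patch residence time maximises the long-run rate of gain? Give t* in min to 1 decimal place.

Optimal t* satisfies g'(t*) = g(t*)/(T + t*).
g'(t) = 364·13/(t + 13)². Setting 364·13/(t+13)² = 364t/[(t+13)(30+t)] gives 13(30+t) = t(t+13), so t² = 13×30 = 390.
t* = √390 = 19.75 min.

19.7 min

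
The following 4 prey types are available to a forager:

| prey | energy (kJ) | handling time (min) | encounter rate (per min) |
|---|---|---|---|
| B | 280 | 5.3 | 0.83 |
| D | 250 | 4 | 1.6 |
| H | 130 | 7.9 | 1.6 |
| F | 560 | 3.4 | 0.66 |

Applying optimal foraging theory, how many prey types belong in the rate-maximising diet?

E/h in descending order: F 165, D 62.5, B 52.8, H 16.5 kJ/min. The optimal diet is the largest prefix of this list for which every included type satisfies E_i/h_i > R on the types above it.
Rate on top 1: 113.9. D: 62.5 < 113.9 → exclude; stop.
Optimal diet: F — 1 of 4 types.

1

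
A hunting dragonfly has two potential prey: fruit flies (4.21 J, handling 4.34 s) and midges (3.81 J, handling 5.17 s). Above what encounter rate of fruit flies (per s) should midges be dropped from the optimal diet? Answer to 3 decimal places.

0.728 per s

Drop midges once their profitability E₂/h₂ falls below the rate achievable on fruit flies alone: E₂/h₂ = λE₁/(1 + λh₁).
Solve for λ: λE₁h₂ = E₂(1 + λh₁) → λ(E₁h₂ − E₂h₁) = E₂ → λ = E₂/(E₁h₂ − E₂h₁).
λ = 3.81/(4.21×5.17 − 3.81×4.34) = 3.81/5.23 = 0.7284 per s.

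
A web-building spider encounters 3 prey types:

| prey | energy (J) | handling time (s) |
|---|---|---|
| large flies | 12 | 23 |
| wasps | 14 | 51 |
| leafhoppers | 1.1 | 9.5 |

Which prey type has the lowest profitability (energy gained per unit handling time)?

In descending order of E/h:
large flies: 12/23 = 0.522 J/s
wasps: 14/51 = 0.275 J/s
leafhoppers: 1.1/9.5 = 0.116 J/s

leafhoppers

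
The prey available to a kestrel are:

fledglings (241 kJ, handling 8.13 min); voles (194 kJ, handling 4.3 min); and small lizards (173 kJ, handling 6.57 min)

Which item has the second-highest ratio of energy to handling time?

Profitability E/h (kJ/min): fledglings = 241/8.13 = 29.6, voles = 194/4.3 = 45.1, small lizards = 173/6.57 = 26.3.
Ranked: voles > fledglings > small lizards.

fledglings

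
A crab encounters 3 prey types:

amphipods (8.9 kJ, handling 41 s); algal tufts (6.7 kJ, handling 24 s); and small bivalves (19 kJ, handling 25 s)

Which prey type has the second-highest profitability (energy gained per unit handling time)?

algal tufts

Profitability E/h (kJ/s): amphipods = 8.9/41 = 0.217, algal tufts = 6.7/24 = 0.279, small bivalves = 19/25 = 0.76.
Ranked: small bivalves > algal tufts > amphipods.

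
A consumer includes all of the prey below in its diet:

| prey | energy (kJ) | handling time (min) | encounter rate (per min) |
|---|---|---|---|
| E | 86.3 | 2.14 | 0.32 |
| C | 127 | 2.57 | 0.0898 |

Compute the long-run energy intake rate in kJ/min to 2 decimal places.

Energy encountered per unit search time: 0.32×86.3 + 0.0898×127 = 39.02 kJ/min.
Handling time per unit search time: 0.32×2.14 + 0.0898×2.57 = 0.9156.
Rate = 39.02/(1 + 0.9156) = 20.37 kJ/min.

20.37 kJ/min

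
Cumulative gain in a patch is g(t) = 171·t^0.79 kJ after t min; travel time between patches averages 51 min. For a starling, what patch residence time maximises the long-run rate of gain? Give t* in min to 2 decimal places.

Optimal t* satisfies g'(t*) = g(t*)/(T + t*).
g'(t) = 0.79·171·t^-0.21. Setting 0.79·171·t^-0.21 = 171·t^0.79/(51+t) gives 0.79(51+t) = t, so 0.21·t = 0.79×51.
t* = 0.79×51/0.21 = 191.9 min.

191.86 min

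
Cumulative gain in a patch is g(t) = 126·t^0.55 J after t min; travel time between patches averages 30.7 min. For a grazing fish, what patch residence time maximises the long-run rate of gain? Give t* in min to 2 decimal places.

Maximise g(t)/(T+t): set derivative to zero → g'(t)(T+t) = g(t).
g'(t) = 0.55·126·t^-0.45. Setting 0.55·126·t^-0.45 = 126·t^0.55/(30.7+t) gives 0.55(30.7+t) = t, so 0.45·t = 0.55×30.7.
t* = 0.55×30.7/0.45 = 37.52 min.

37.52 min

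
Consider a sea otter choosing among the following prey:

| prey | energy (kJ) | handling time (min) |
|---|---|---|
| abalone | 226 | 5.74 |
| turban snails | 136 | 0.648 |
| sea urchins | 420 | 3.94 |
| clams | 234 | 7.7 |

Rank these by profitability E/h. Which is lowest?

clams

In descending order of E/h:
turban snails: 136/0.648 = 210 kJ/min
sea urchins: 420/3.94 = 107 kJ/min
abalone: 226/5.74 = 39.4 kJ/min
clams: 234/7.7 = 30.4 kJ/min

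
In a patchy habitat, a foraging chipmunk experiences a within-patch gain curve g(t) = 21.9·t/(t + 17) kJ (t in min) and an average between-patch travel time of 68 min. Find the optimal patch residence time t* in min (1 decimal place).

34.0 min

By the marginal value theorem, leave when the instantaneous gain rate g'(t) equals the habitat-wide average g(t)/(T + t).
g'(t) = 21.9·17/(t + 17)². Setting 21.9·17/(t+17)² = 21.9t/[(t+17)(68+t)] gives 17(68+t) = t(t+17), so t² = 17×68 = 1156.
t* = √1156 = 34 min.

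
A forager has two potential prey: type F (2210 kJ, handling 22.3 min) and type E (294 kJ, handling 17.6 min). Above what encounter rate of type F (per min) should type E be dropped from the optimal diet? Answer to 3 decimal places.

0.009 per min

The zero-one rule: include type E iff E₂/h₂ > λE₁/(1+λh₁). Equality gives the switch point.
λE₁h₂ = E₂ + λE₂h₁ ⇒ λ = E₂/(E₁h₂ − E₂h₁) = 294/(3.89e+04 − 6556) = 0.009091 per min.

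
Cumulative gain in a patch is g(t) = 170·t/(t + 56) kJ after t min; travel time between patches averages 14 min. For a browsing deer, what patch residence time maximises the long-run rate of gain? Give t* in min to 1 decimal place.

28.0 min

By the marginal value theorem, leave when the instantaneous gain rate g'(t) equals the habitat-wide average g(t)/(T + t).
g'(t) = 170·56/(t + 56)². Setting 170·56/(t+56)² = 170t/[(t+56)(14+t)] gives 56(14+t) = t(t+56), so t² = 56×14 = 784.
t* = √784 = 28 min.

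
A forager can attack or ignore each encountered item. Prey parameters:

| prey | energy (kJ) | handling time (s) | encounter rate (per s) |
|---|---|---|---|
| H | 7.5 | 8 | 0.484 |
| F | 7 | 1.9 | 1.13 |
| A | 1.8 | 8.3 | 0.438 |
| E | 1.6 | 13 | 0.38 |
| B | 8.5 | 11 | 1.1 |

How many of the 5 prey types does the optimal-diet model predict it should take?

Profitabilities (E/h, kJ/s): F 3.68, H 0.938, B 0.773, A 0.217, E 0.123. Add prey in this order while the next type's profitability exceeds the intake rate on those already taken.
Rate on top 1: 2.514. H: 0.938 < 2.514 → exclude; stop.
Optimal diet: F — 1 of 5 types.

1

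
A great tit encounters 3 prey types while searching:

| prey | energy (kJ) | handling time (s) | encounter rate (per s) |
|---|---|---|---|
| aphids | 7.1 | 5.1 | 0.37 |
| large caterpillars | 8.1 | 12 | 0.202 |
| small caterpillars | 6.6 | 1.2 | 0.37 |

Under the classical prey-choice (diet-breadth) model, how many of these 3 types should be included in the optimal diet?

1

Profitabilities (E/h, kJ/s): small caterpillars 5.5, aphids 1.39, large caterpillars 0.675. Add prey in this order while the next type's profitability exceeds the intake rate on those already taken.
Rate on top 1: 1.691. aphids: 1.39 < 1.691 → exclude; stop.
Optimal diet: small caterpillars — 1 of 3 types.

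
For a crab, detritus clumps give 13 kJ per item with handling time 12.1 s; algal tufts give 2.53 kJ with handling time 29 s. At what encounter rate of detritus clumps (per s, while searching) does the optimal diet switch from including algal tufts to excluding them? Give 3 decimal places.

0.007 per s

Drop algal tufts once their profitability E₂/h₂ falls below the rate achievable on detritus clumps alone: E₂/h₂ = λE₁/(1 + λh₁).
Solve for λ: λE₁h₂ = E₂(1 + λh₁) → λ(E₁h₂ − E₂h₁) = E₂ → λ = E₂/(E₁h₂ − E₂h₁).
λ = 2.53/(13×29 − 2.53×12.1) = 2.53/346.4 = 0.007304 per s.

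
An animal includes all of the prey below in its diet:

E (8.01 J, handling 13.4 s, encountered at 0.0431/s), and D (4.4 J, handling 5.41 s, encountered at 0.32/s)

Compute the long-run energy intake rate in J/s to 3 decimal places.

R = (0.0431×8.01 + 0.32×4.4) / (1 + 0.0431×13.4 + 0.32×5.41) = 1.753/3.309 = 0.5299 J/s.

0.530 J/s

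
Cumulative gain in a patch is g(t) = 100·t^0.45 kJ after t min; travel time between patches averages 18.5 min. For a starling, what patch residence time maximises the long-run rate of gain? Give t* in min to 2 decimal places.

15.14 min

Optimal t* satisfies g'(t*) = g(t*)/(T + t*).
g'(t) = 0.45·100·t^-0.55. Setting 0.45·100·t^-0.55 = 100·t^0.45/(18.5+t) gives 0.45(18.5+t) = t, so 0.55·t = 0.45×18.5.
t* = 0.45×18.5/0.55 = 15.14 min.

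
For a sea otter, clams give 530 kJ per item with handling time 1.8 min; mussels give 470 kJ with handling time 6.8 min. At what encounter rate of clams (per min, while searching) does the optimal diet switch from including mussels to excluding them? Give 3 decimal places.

Drop mussels once their profitability E₂/h₂ falls below the rate achievable on clams alone: E₂/h₂ = λE₁/(1 + λh₁).
Solve for λ: λE₁h₂ = E₂(1 + λh₁) → λ(E₁h₂ − E₂h₁) = E₂ → λ = E₂/(E₁h₂ − E₂h₁).
λ = 470/(530×6.8 − 470×1.8) = 470/2758 = 0.1704 per min.

0.170 per min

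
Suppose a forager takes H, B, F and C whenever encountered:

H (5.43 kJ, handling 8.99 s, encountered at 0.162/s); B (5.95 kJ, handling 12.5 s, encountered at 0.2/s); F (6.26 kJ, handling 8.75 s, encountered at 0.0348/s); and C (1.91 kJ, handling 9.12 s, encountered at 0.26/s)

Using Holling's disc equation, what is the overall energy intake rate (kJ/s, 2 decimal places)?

0.36 kJ/s

Energy encountered per unit search time: 0.162×5.43 + 0.2×5.95 + 0.0348×6.26 + 0.26×1.91 = 2.784 kJ/s.
Handling time per unit search time: 0.162×8.99 + 0.2×12.5 + 0.0348×8.75 + 0.26×9.12 = 6.632.
Rate = 2.784/(1 + 6.632) = 0.3648 kJ/s.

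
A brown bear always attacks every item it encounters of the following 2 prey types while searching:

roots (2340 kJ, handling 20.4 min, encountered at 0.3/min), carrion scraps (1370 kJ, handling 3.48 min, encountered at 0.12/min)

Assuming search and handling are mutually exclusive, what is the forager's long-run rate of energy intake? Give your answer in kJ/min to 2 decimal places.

114.94 kJ/min

Energy encountered per unit search time: 0.3×2340 + 0.12×1370 = 866.4 kJ/min.
Handling time per unit search time: 0.3×20.4 + 0.12×3.48 = 6.538.
Rate = 866.4/(1 + 6.538) = 114.9 kJ/min.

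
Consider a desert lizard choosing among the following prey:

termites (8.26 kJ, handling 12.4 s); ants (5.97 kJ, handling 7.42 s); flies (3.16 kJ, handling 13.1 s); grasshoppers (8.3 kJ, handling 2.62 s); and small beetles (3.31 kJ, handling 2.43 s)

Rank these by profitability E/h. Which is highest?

In descending order of E/h:
grasshoppers: 8.3/2.62 = 3.17 kJ/s
small beetles: 3.31/2.43 = 1.36 kJ/s
ants: 5.97/7.42 = 0.805 kJ/s
termites: 8.26/12.4 = 0.666 kJ/s
flies: 3.16/13.1 = 0.241 kJ/s

grasshoppers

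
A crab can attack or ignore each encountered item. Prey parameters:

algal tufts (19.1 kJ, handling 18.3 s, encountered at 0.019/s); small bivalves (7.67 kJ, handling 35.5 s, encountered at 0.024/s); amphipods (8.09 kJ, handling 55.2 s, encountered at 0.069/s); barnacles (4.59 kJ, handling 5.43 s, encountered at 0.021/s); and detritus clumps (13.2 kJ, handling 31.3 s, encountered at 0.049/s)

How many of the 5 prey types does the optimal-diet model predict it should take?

E/h in descending order: algal tufts 1.04, barnacles 0.845, detritus clumps 0.422, small bivalves 0.216, amphipods 0.147 kJ/s. The optimal diet is the largest prefix of this list for which every included type satisfies E_i/h_i > R on the types above it.
Rate on top 1: 0.2693. barnacles: 0.845 > 0.2693 → include.
Rate on top 2: 0.3142. detritus clumps: 0.422 > 0.3142 → include.
Rate on top 3: 0.3693. small bivalves: 0.216 < 0.3693 → exclude; stop.
Optimal diet: algal tufts, barnacles, detritus clumps — 3 of 5 types.

3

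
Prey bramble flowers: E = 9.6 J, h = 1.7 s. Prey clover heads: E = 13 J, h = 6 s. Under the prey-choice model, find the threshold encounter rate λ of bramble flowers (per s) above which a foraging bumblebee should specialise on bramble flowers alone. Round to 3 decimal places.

Drop clover heads once their profitability E₂/h₂ falls below the rate achievable on bramble flowers alone: E₂/h₂ = λE₁/(1 + λh₁).
Solve for λ: λE₁h₂ = E₂(1 + λh₁) → λ(E₁h₂ − E₂h₁) = E₂ → λ = E₂/(E₁h₂ − E₂h₁).
λ = 13/(9.6×6 − 13×1.7) = 13/35.5 = 0.3662 per s.

0.366 per s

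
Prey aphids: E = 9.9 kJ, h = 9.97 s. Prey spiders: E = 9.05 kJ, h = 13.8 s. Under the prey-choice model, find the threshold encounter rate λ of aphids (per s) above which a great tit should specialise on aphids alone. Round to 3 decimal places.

0.195 per s

The zero-one rule: include spiders iff E₂/h₂ > λE₁/(1+λh₁). Equality gives the switch point.
λE₁h₂ = E₂ + λE₂h₁ ⇒ λ = E₂/(E₁h₂ − E₂h₁) = 9.05/(136.6 − 90.23) = 0.1951 per s.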